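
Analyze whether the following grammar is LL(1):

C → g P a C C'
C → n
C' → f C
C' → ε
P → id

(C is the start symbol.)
Relevant sets:
  FOLLOW(C') = { $, 'f' }

For C:
  PREDICT(C → g P a C C') = { 'g' }
  PREDICT(C → n) = { 'n' }
For C':
  PREDICT(C' → f C) = { 'f' }
  PREDICT(C' → ε) = { $, 'f' }
P has a single production, so nothing to check there.

Conflict found: Predict set conflict for C': { 'f' }
The grammar is NOT LL(1).

Answer: No. Predict set conflict for C': { 'f' }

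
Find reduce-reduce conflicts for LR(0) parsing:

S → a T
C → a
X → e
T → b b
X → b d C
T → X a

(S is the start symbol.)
Augment with S' → S and build the canonical LR(0) collection (I0 = CLOSURE({[S' → . S]}), then GOTO on every symbol after a dot until no new states appear). It has 12 states:
  I0: { [S → . a T], [S' → . S] }  — shift
  I1: { [S' → S .] }  — accept
  I2: { [S → a . T], [T → . X a], [T → . b b], [X → . b d C], [X → . e] }  — shift
  I3: { [S → a T .] }  — reduce
  I4: { [T → X . a] }  — shift
  I5: { [T → b . b], [X → b . d C] }  — shift
  I6: { [X → e .] }  — reduce
  I7: { [T → b b .] }  — reduce
  I8: { [C → . a], [X → b d . C] }  — shift
  I9: { [X → b d C .] }  — reduce
  I10: { [C → a .] }  — reduce
  I11: { [T → X a .] }  — reduce

No state contains more than one complete item.

Answer: No reduce-reduce conflicts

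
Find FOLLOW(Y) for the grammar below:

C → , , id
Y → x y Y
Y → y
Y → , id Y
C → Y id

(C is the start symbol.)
{ 'id' }

To compute FOLLOW(Y), find every occurrence of Y on a right-hand side N → α Y β: add FIRST(β) \ {ε}, and if β is empty or nullable also add FOLLOW(N). Iterate to a fixed point.

In Y → x y Y: Y is at the end; this adds FOLLOW(Y) to itself — nothing new
In Y → , id Y: Y is at the end; this adds FOLLOW(Y) to itself — nothing new
In C → Y id: Y is followed by id, add FIRST(id) \ {ε} = { 'id' }

Taking the union: FOLLOW(Y) = { 'id' }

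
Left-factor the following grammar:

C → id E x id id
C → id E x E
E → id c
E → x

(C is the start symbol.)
C → id E x C'
C' → id id
C' → E
E → id c
E → x

Left-factoring transforms A → αβ₁ | αβ₂ into A → αA' and A' → β₁ | β₂
(α is the longest common prefix among the alternatives). Repeat until
no nonterminal has two alternatives with a common prefix.

Round 1: C has alternatives sharing prefix 'id E x'. Introduce C': C → id E x C'
  Add: C' → id id
  Add: C' → E

No remaining common prefixes — done.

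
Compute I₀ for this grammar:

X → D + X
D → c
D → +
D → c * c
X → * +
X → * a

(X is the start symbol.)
{ [D → . +], [D → . c * c], [D → . c], [X → . * +], [X → . * a], [X → . D + X], [X' → . X] }

First, augment the grammar with X' → X
I₀ = CLOSURE({ [X' → . X] }):
  [X' → . X] has the dot before X: add [X → . D + X], [X → . * +], [X → . * a]
  [X → . D + X] has the dot before D: add [D → . c], [D → . +], [D → . c * c]
No further items can be added.

I₀ = { [D → . +], [D → . c * c], [D → . c], [X → . * +], [X → . * a], [X → . D + X], [X' → . X] }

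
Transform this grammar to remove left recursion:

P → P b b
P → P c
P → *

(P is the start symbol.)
P → * P'
P' → b b P'
P' → c P'
P' → ε

P is directly left-recursive. The standard transformation for
  A → A α₁ | ... | A α_m | β₁ | ... | β_n
is
  A  → β₁ A' | ... | β_n A'
  A' → α₁ A' | ... | α_m A' | ε

P → * becomes P → * P'
P → P b b becomes P' → b b P'
P → P c becomes P' → c P'
Add P' → ε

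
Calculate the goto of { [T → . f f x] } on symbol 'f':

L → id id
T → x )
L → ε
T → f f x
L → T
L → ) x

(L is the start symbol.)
GOTO(I, 'f') = CLOSURE({ [A → αX.β] : [A → α.Xβ] ∈ I, X = 'f' })

Items with dot before 'f', with the dot advanced:
  [T → . f f x] → [T → f . f x]
Closure adds nothing (no advanced item has the dot before a non-terminal).

GOTO = { [T → f . f x] }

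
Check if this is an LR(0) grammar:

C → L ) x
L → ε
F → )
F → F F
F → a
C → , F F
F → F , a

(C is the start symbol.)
No. Shift-reduce conflict between [L → .] and [C → . , F F]

Augment with C' → C and build the canonical LR(0) collection (I0 = CLOSURE({[C' → . C]}), then GOTO on every symbol after a dot until no new states appear). It has 13 states:
  I0: { [C → . , F F], [C → . L ) x], [C' → . C], [L → .] }  — shift, reduce
  I1: { [C → , . F F], [F → . )], [F → . F , a], [F → . F F], [F → . a] }  — shift
  I2: { [C' → C .] }  — accept
  I3: { [C → L . ) x] }  — shift
  I4: { [C → L ) . x] }  — shift
  I5: { [C → L ) x .] }  — reduce
  I6: { [F → ) .] }  — reduce
  I7: { [C → , F . F], [F → . )], [F → . F , a], [F → . F F], [F → . a], [F → F . , a], [F → F . F] }  — shift
  I8: { [F → a .] }  — reduce
  I9: { [F → F , . a] }  — shift
  I10: { [C → , F F .], [F → . )], [F → . F , a], [F → . F F], [F → . a], [F → F . , a], [F → F . F], [F → F F .] }  — shift, 2 reduces
  I11: { [F → . )], [F → . F , a], [F → . F F], [F → . a], [F → F . , a], [F → F . F], [F → F F .] }  — shift, reduce
  I12: { [F → F , a .] }  — reduce

Conflict in state I0:
  Shift-reduce conflict between [L → .] and [C → . , F F]
So the grammar is NOT LR(0).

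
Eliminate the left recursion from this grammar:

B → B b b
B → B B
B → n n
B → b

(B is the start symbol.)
B is directly left-recursive. The standard transformation for
  A → A α₁ | ... | A α_m | β₁ | ... | β_n
is
  A  → β₁ A' | ... | β_n A'
  A' → α₁ A' | ... | α_m A' | ε

B → n n becomes B → n n B'
B → b becomes B → b B'
B → B b b becomes B' → b b B'
B → B B becomes B' → B B'
Add B' → ε

Resulting grammar:
B → n n B'
B → b B'
B' → b b B'
B' → B B'
B' → ε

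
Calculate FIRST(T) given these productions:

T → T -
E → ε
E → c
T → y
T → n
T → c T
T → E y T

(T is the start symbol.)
To compute FIRST(T), examine every production with T on the left-hand side, reading each right-hand side left to right until a non-nullable symbol is reached.

FIRST sets of the other non-terminals involved (by the same procedure, iterated to a fixed point):
  FIRST(E) = { 'c', ε }

From T → T -:
  - T is the symbol being defined: contributes nothing new
    T is not nullable, so stop
From T → y:
  - y is a terminal: add 'y' and stop
From T → n:
  - n is a terminal: add 'n' and stop
From T → c T:
  - c is a terminal: add 'c' and stop
From T → E y T:
  - E is a non-terminal: add FIRST(E) \ {ε} = { 'c' }
    E is nullable, so continue to the next symbol
  - y is a terminal: add 'y' and stop

Collecting: FIRST(T) = { 'c', 'n', 'y' }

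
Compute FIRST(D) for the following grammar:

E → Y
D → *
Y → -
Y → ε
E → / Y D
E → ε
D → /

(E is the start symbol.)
To compute FIRST(D), examine every production with D on the left-hand side, reading each right-hand side left to right until a non-nullable symbol is reached.

From D → *:
  - '*' is a terminal: add '*' and stop
From D → /:
  - '/' is a terminal: add '/' and stop

Collecting: FIRST(D) = { '*', '/' }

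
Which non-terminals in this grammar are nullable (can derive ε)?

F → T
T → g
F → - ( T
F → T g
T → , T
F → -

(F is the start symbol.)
None

A non-terminal is nullable if it can derive ε (the empty string): either it has an ε-production, or it has a production whose right-hand side consists entirely of nullable non-terminals.

There are no ε-productions, so no non-terminal can derive ε.
No non-terminals are nullable.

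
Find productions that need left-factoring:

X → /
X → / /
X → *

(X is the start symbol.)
Yes, X has productions with common prefix '/'

Left-factoring is needed when two productions for the same non-terminal
share a common prefix on the right-hand side.

Productions for X:
  X → /
  X → / /
  X → *

Found common prefix '/' in productions for X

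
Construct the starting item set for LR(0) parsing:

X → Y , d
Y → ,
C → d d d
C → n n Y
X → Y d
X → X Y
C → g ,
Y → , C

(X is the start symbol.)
{ [X → . X Y], [X → . Y , d], [X → . Y d], [X' → . X], [Y → . , C], [Y → . ,] }

First, augment the grammar with X' → X
I₀ = CLOSURE({ [X' → . X] }):
  [X' → . X] has the dot before X: add [X → . Y , d], [X → . Y d], [X → . X Y]
  [X → . Y , d] has the dot before Y: add [Y → . ,], [Y → . , C]
No further items can be added.

I₀ = { [X → . X Y], [X → . Y , d], [X → . Y d], [X' → . X], [Y → . , C], [Y → . ,] }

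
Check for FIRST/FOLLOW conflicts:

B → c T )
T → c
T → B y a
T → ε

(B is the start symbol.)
A FIRST/FOLLOW conflict occurs when a non-terminal N has a nullable alternative N → β (β ⇒* ε) and another alternative N → α with FIRST(α) ∩ FOLLOW(N) ≠ ∅: on such a lookahead the parser cannot decide between expanding α and letting N vanish via β.

Nullable non-terminals: T.
FIRST sets used below: FIRST(B) = { 'c' }

T: nullable alternative(s) T → ε; FOLLOW(T) = { ')' }
  T → c: FIRST \ {ε} = { 'c' } — disjoint from FOLLOW(T)
  T → B y a: FIRST \ {ε} = { 'c' } — disjoint from FOLLOW(T)
  T → ε: FIRST \ {ε} = { } — this is the only nullable alternative, skip

B has no nullable alternative, so no FIRST/FOLLOW check is needed there.

No FIRST/FOLLOW conflicts found.

Answer: No FIRST/FOLLOW conflicts.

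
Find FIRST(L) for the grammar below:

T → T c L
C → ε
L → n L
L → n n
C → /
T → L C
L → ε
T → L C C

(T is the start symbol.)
{ 'n', ε }

To compute FIRST(L), examine every production with L on the left-hand side, reading each right-hand side left to right until a non-nullable symbol is reached.

From L → n L:
  - n is a terminal: add 'n' and stop
From L → n n:
  - n is a terminal: add 'n' and stop
From L → ε:
  - ε-production, so ε ∈ FIRST(L)

Collecting: FIRST(L) = { 'n', ε }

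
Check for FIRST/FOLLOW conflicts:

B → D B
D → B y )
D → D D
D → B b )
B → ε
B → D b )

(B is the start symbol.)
Yes. B → D B with FOLLOW(B) on { 'b', 'y' }; B → D b ')' with FOLLOW(B) on { 'b', 'y' }

A FIRST/FOLLOW conflict occurs when a non-terminal N has a nullable alternative N → β (β ⇒* ε) and another alternative N → α with FIRST(α) ∩ FOLLOW(N) ≠ ∅: on such a lookahead the parser cannot decide between expanding α and letting N vanish via β.

Nullable non-terminals: B.
FIRST sets used below: FIRST(D) = { 'b', 'y' }

B: nullable alternative(s) B → ε; FOLLOW(B) = { $, 'b', 'y' }
  B → D B: FIRST \ {ε} = { 'b', 'y' } — overlaps FOLLOW(B) on { 'b', 'y' }: CONFLICT
  B → ε: FIRST \ {ε} = { } — this is the only nullable alternative, skip
  B → D b ): FIRST \ {ε} = { 'b', 'y' } — overlaps FOLLOW(B) on { 'b', 'y' }: CONFLICT

D has no nullable alternative, so no FIRST/FOLLOW check is needed there.

So the grammar has 2 FIRST/FOLLOW conflicts (marked CONFLICT above).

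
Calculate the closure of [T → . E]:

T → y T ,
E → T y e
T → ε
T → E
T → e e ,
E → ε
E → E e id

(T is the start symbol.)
To compute CLOSURE, for each item [A → α.Bβ] where B is a non-terminal, add [B → .γ] for all productions B → γ; repeat for the newly added items until nothing changes.

Start with: [T → . E]
  [T → . E] has the dot before E: add [E → . T y e], [E → .], [E → . E e id]
  [E → . T y e] has the dot before T: add [T → . y T ,], [T → .], [T → . e e ,]
No further items can be added.

CLOSURE = { [E → . E e id], [E → . T y e], [E → .], [T → . E], [T → . e e ,], [T → . y T ,], [T → .] }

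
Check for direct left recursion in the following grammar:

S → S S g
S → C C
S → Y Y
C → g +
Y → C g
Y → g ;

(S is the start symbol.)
Yes, S is left-recursive

Direct left recursion occurs when N → N α for some non-terminal N (the right-hand side begins with the left-hand side itself).

S → S S g: LEFT RECURSIVE (starts with S)
S → C C: starts with C
S → Y Y: starts with Y
C → g +: starts with g
Y → C g: starts with C
Y → g ;: starts with g

The grammar has direct left recursion on: S.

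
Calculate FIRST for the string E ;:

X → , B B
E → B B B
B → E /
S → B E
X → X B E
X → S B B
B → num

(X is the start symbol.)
FIRST sets of the non-terminals involved (from the grammar, by fixed-point iteration):
  FIRST(E) = { 'num' }

To compute FIRST(E ;), process the symbols left to right:
Symbol E is a non-terminal. Add FIRST(E) \ {ε} = { 'num' }
E is not nullable (ε ∉ FIRST(E)), so stop here.
FIRST(E ;) = { 'num' }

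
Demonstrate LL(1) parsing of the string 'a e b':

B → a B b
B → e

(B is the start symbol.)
Stack is shown with the top on the left.

Stack    Input    Action
------------------------
B $      a e b $  output B → a B b
a B b $  a e b $  match 'a'
B b $    e b $    output B → e
e b $    e b $    match 'e'
b $      b $      match 'b'
$        $        accept

The string is accepted.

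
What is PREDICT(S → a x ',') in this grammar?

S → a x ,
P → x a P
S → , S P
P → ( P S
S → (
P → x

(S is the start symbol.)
{ 'a' }

PREDICT(S → a x ',') = (FIRST(RHS) \ {ε}) ∪ (FOLLOW(S) if ε ∈ FIRST(RHS), i.e. RHS ⇒* ε)
FIRST(a x ',') = { 'a' }
ε ∉ FIRST(a x ','), so FOLLOW(S) is not added.
PREDICT(S → a x ',') = { 'a' }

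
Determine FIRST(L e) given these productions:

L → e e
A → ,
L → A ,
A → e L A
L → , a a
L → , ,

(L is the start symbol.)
FIRST sets of the non-terminals involved (from the grammar, by fixed-point iteration):
  FIRST(L) = { ',', 'e' }

To compute FIRST(L e), process the symbols left to right:
Symbol L is a non-terminal. Add FIRST(L) \ {ε} = { ',', 'e' }
L is not nullable (ε ∉ FIRST(L)), so stop here.
FIRST(L e) = { ',', 'e' }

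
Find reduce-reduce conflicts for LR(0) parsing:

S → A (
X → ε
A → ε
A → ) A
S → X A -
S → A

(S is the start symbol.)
Augment with S' → S and build the canonical LR(0) collection (I0 = CLOSURE({[S' → . S]}), then GOTO on every symbol after a dot until no new states appear). It has 9 states:
  I0: { [A → . ) A], [A → .], [S → . A (], [S → . A], [S → . X A -], [S' → . S], [X → .] }  — shift, 2 reduces
  I1: { [A → ) . A], [A → . ) A], [A → .] }  — shift, reduce
  I2: { [S → A . (], [S → A .] }  — shift, reduce
  I3: { [S' → S .] }  — accept
  I4: { [A → . ) A], [A → .], [S → X . A -] }  — shift, reduce
  I5: { [S → X A . -] }  — shift
  I6: { [S → X A - .] }  — reduce
  I7: { [S → A ( .] }  — reduce
  I8: { [A → ) A .] }  — reduce

I0 contains complete items [A → .], [X → .] — reduce-reduce conflict.

Answer: Yes — I0: [A → .] vs [X → .]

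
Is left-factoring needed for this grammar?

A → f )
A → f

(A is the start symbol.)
Yes, A has productions with common prefix 'f'

Left-factoring is needed when two productions for the same non-terminal
share a common prefix on the right-hand side.

Productions for A:
  A → f )
  A → f

Found common prefix 'f' in productions for A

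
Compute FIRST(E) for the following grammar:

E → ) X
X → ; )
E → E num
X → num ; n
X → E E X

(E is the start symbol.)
{ ')' }

From E → ) X:
  - ')' is a terminal: add ')' and stop
From E → E num:
  - E is the symbol being defined: contributes nothing new
    E is not nullable, so stop

Collecting: FIRST(E) = { ')' }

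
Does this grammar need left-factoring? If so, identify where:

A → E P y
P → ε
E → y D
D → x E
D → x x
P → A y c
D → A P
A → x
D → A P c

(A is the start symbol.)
Left-factoring is needed when two productions for the same non-terminal
share a common prefix on the right-hand side.

Productions for A:
  A → E P y
  A → x
Productions for P:
  P → ε
  P → A y c
Productions for D:
  D → x E
  D → x x
  D → A P
  D → A P c

Found common prefix 'x' in productions for D
Found common prefix 'A P' in productions for D

Answer: Yes, D has productions with common prefix 'x'; D has productions with common prefix 'A P'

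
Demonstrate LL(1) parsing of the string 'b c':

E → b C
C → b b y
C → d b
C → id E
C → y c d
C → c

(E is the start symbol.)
Stack is shown with the top on the left.

Stack  Input  Action
--------------------
E $    b c $  output E → b C
b C $  b c $  match 'b'
C $    c $    output C → c
c $    c $    match 'c'
$      $      accept

The string is accepted.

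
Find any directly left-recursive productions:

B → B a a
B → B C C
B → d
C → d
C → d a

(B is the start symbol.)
Yes, B is left-recursive

Direct left recursion occurs when N → N α for some non-terminal N (the right-hand side begins with the left-hand side itself).

B → B a a: LEFT RECURSIVE (starts with B)
B → B C C: LEFT RECURSIVE (starts with B)
B → d: starts with d
C → d: starts with d
C → d a: starts with d

The grammar has direct left recursion on: B.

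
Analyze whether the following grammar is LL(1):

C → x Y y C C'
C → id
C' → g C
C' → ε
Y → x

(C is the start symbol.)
A grammar is LL(1) if for each non-terminal N with multiple productions, the predict sets of those productions are pairwise disjoint, where PREDICT(N → α) = (FIRST(α) \ {ε}) ∪ (FOLLOW(N) if α ⇒* ε).

Relevant sets:
  FOLLOW(C') = { $, 'g' }

For C:
  PREDICT(C → x Y y C C') = { 'x' }
  PREDICT(C → id) = { 'id' }
For C':
  PREDICT(C' → g C) = { 'g' }
  PREDICT(C' → ε) = { $, 'g' }
Y has a single production, so nothing to check there.

Conflict found: Predict set conflict for C': { 'g' }
The grammar is NOT LL(1).

Answer: No. Predict set conflict for C': { 'g' }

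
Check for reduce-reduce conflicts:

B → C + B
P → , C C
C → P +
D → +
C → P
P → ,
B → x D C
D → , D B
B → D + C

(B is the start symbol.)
No reduce-reduce conflicts

A reduce-reduce conflict occurs when an LR(0) state has two complete items [A → α .] and [B → β .] — both call for a reduction, and with no lookahead the parser cannot choose between them.

Augment with B' → B and build the canonical LR(0) collection (I0 = CLOSURE({[B' → . B]}), then GOTO on every symbol after a dot until no new states appear). It has 21 states:
  I0: { [B → . C + B], [B → . D + C], [B → . x D C], [B' → . B], [C → . P +], [C → . P], [D → . +], [D → . , D B], [P → . , C C], [P → . ,] }  — shift
  I1: { [D → + .] }  — reduce
  I2: { [C → . P +], [C → . P], [D → , . D B], [D → . +], [D → . , D B], [P → , . C C], [P → , .], [P → . , C C], [P → . ,] }  — shift, reduce
  I3: { [B' → B .] }  — accept
  I4: { [B → C . + B] }  — shift
  I5: { [B → D . + C] }  — shift
  I6: { [C → P . +], [C → P .] }  — shift, reduce
  I7: { [B → x . D C], [D → . +], [D → . , D B] }  — shift
  I8: { [D → , . D B], [D → . +], [D → . , D B] }  — shift
  I9: { [B → x D . C], [C → . P +], [C → . P], [P → . , C C], [P → . ,] }  — shift
  I10: { [C → . P +], [C → . P], [P → , . C C], [P → , .], [P → . , C C], [P → . ,] }  — shift, reduce
  I11: { [B → x D C .] }  — reduce
  I12: { [C → . P +], [C → . P], [P → , C . C], [P → . , C C], [P → . ,] }  — shift
  I13: { [P → , C C .] }  — reduce
  I14: { [B → . C + B], [B → . D + C], [B → . x D C], [C → . P +], [C → . P], [D → , D . B], [D → . +], [D → . , D B], [P → . , C C], [P → . ,] }  — shift
  I15: { [D → , D B .] }  — reduce
  I16: { [C → P + .] }  — reduce
  I17: { [B → D + . C], [C → . P +], [C → . P], [P → . , C C], [P → . ,] }  — shift
  I18: { [B → D + C .] }  — reduce
  I19: { [B → . C + B], [B → . D + C], [B → . x D C], [B → C + . B], [C → . P +], [C → . P], [D → . +], [D → . , D B], [P → . , C C], [P → . ,] }  — shift
  I20: { [B → C + B .] }  — reduce

No state contains more than one complete item.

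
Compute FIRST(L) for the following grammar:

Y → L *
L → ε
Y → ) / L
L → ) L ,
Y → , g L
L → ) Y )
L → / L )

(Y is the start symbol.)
{ ')', '/', ε }

From L → ε:
  - ε-production, so ε ∈ FIRST(L)
From L → ) L ,:
  - ')' is a terminal: add ')' and stop
From L → ) Y ):
  - ')' is a terminal: add ')' and stop
From L → / L ):
  - '/' is a terminal: add '/' and stop

Collecting: FIRST(L) = { ')', '/', ε }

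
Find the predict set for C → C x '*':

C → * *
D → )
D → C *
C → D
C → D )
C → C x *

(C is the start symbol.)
{ ')', '*' }

PREDICT(C → C x '*') = (FIRST(RHS) \ {ε}) ∪ (FOLLOW(C) if ε ∈ FIRST(RHS), i.e. RHS ⇒* ε)
FIRST(C) = { ')', '*' }
FIRST(C x '*') = { ')', '*' }
ε ∉ FIRST(C x '*'), so FOLLOW(C) is not added.
PREDICT(C → C x '*') = { ')', '*' }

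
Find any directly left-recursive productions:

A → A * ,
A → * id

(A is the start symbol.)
Direct left recursion occurs when N → N α for some non-terminal N (the right-hand side begins with the left-hand side itself).

A → A * ,: LEFT RECURSIVE (starts with A)
A → * id: starts with '*'

The grammar has direct left recursion on: A.

Answer: Yes, A is left-recursive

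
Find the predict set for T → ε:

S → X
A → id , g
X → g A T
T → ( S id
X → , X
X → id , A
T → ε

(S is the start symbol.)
{ $, 'id' }

PREDICT(T → ε) = (FIRST(RHS) \ {ε}) ∪ (FOLLOW(T) if ε ∈ FIRST(RHS), i.e. RHS ⇒* ε)
The right-hand side is ε (FIRST(ε) = { ε }), so the predict set is FOLLOW(T) = { $, 'id' }
PREDICT(T → ε) = { $, 'id' }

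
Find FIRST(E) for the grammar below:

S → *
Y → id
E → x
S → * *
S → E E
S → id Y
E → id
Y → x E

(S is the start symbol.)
{ 'id', 'x' }

To compute FIRST(E), examine every production with E on the left-hand side, reading each right-hand side left to right until a non-nullable symbol is reached.

From E → x:
  - x is a terminal: add 'x' and stop
From E → id:
  - id is a terminal: add 'id' and stop

Collecting: FIRST(E) = { 'id', 'x' }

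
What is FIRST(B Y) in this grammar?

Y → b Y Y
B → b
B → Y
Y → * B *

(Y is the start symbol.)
{ '*', 'b' }

FIRST sets of the non-terminals involved (from the grammar, by fixed-point iteration):
  FIRST(B) = { '*', 'b' }

To compute FIRST(B Y), process the symbols left to right:
Symbol B is a non-terminal. Add FIRST(B) \ {ε} = { '*', 'b' }
B is not nullable (ε ∉ FIRST(B)), so stop here.
FIRST(B Y) = { '*', 'b' }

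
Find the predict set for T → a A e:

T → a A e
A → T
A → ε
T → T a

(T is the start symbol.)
PREDICT(T → a A e) = (FIRST(RHS) \ {ε}) ∪ (FOLLOW(T) if ε ∈ FIRST(RHS), i.e. RHS ⇒* ε)
FIRST(a A e) = { 'a' }
ε ∉ FIRST(a A e), so FOLLOW(T) is not added.
PREDICT(T → a A e) = { 'a' }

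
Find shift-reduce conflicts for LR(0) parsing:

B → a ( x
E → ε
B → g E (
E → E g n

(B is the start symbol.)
No shift-reduce conflicts

Augment with B' → B and build the canonical LR(0) collection (I0 = CLOSURE({[B' → . B]}), then GOTO on every symbol after a dot until no new states appear). It has 10 states:
  I0: { [B → . a ( x], [B → . g E (], [B' → . B] }  — shift
  I1: { [B' → B .] }  — accept
  I2: { [B → a . ( x] }  — shift
  I3: { [B → g . E (], [E → . E g n], [E → .] }  — reduce
  I4: { [B → g E . (], [E → E . g n] }  — shift
  I5: { [B → g E ( .] }  — reduce
  I6: { [E → E g . n] }  — shift
  I7: { [E → E g n .] }  — reduce
  I8: { [B → a ( . x] }  — shift
  I9: { [B → a ( x .] }  — reduce

No state contains both a complete item and a shift item.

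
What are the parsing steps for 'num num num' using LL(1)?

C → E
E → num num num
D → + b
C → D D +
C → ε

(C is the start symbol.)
LL(1) parsing maintains a stack (initially the start symbol over $) and the input. At each step: if the stack top is a terminal, match it against the current input token; if it is a non-terminal N, replace it with the RHS of M[N, lookahead] (the unique production whose predict set contains the lookahead).

Stack is shown with the top on the left.

Stack          Input          Action
------------------------------------
C $            num num num $  output C → E
E $            num num num $  output E → num num num
num num num $  num num num $  match 'num'
num num $      num num $      match 'num'
num $          num $          match 'num'
$              $              accept

The string is accepted.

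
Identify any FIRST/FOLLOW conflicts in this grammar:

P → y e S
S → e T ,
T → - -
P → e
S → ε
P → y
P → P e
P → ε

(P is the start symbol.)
Nullable non-terminals: P, S.
FIRST sets used below: FIRST(P) = { 'e', 'y', ε }

P: nullable alternative(s) P → ε; FOLLOW(P) = { $, 'e' }
  P → y e S: FIRST \ {ε} = { 'y' } — disjoint from FOLLOW(P)
  P → e: FIRST \ {ε} = { 'e' } — overlaps FOLLOW(P) on { 'e' }: CONFLICT
  P → y: FIRST \ {ε} = { 'y' } — disjoint from FOLLOW(P)
  P → P e: FIRST \ {ε} = { 'e', 'y' } — overlaps FOLLOW(P) on { 'e' }: CONFLICT
  P → ε: FIRST \ {ε} = { } — this is the only nullable alternative, skip

S: nullable alternative(s) S → ε; FOLLOW(S) = { $, 'e' }
  S → e T ,: FIRST \ {ε} = { 'e' } — overlaps FOLLOW(S) on { 'e' }: CONFLICT
  S → ε: FIRST \ {ε} = { } — this is the only nullable alternative, skip

T has no nullable alternative, so no FIRST/FOLLOW check is needed there.

So the grammar has 3 FIRST/FOLLOW conflicts (marked CONFLICT above).

Answer: Yes. P → e with FOLLOW(P) on { 'e' }; P → P e with FOLLOW(P) on { 'e' }; S → e T ',' with FOLLOW(S) on { 'e' }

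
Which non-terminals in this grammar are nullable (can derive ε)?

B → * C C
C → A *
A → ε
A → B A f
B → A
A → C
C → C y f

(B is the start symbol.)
ε-productions: A → ε
So A is immediately nullable.
B → A: every symbol on the right is nullable, so B is nullable too.
No further non-terminal can be added: every production for the remaining non-terminals contains a terminal or a non-nullable non-terminal.
Nullable = { 'A', 'B' }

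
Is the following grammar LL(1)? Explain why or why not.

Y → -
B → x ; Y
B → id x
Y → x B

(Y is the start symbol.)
Yes, the grammar is LL(1).

A grammar is LL(1) if for each non-terminal N with multiple productions, the predict sets of those productions are pairwise disjoint, where PREDICT(N → α) = (FIRST(α) \ {ε}) ∪ (FOLLOW(N) if α ⇒* ε).

For Y:
  PREDICT(Y → '-') = { '-' }
  PREDICT(Y → x B) = { 'x' }
For B:
  PREDICT(B → x ';' Y) = { 'x' }
  PREDICT(B → id x) = { 'id' }

All predict sets are disjoint. The grammar IS LL(1).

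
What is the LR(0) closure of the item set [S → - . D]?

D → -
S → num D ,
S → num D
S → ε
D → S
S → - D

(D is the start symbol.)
Start with: [S → - . D]
  [S → - . D] has the dot before D: add [D → . -], [D → . S]
  [D → . S] has the dot before S: add [S → . num D ,], [S → . num D], [S → .], [S → . - D]
No further items can be added.

CLOSURE = { [D → . -], [D → . S], [S → - . D], [S → . - D], [S → . num D ,], [S → . num D], [S → .] }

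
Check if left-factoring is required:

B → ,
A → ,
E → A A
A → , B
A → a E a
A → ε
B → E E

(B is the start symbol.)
Left-factoring is needed when two productions for the same non-terminal
share a common prefix on the right-hand side.

Productions for B:
  B → ,
  B → E E
Productions for A:
  A → ,
  A → , B
  A → a E a
  A → ε

Found common prefix ',' in productions for A

Answer: Yes, A has productions with common prefix ','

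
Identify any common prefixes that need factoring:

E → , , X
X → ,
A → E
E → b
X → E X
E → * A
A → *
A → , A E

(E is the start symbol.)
No, left-factoring is not needed

Left-factoring is needed when two productions for the same non-terminal
share a common prefix on the right-hand side.

Productions for E:
  E → , , X
  E → b
  E → * A
Productions for X:
  X → ,
  X → E X
Productions for A:
  A → E
  A → *
  A → , A E

No common prefixes found.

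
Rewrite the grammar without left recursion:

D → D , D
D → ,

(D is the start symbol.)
D → , D'
D' → , D D'
D' → ε

D is directly left-recursive. The standard transformation for
  A → A α₁ | ... | A α_m | β₁ | ... | β_n
is
  A  → β₁ A' | ... | β_n A'
  A' → α₁ A' | ... | α_m A' | ε

D → , becomes D → , D'
D → D , D becomes D' → , D D'
Add D' → ε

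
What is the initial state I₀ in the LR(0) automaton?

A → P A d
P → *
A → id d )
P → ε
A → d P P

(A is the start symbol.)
First, augment the grammar with A' → A
I₀ = CLOSURE({ [A' → . A] }):
  [A' → . A] has the dot before A: add [A → . P A d], [A → . id d )], [A → . d P P]
  [A → . P A d] has the dot before P: add [P → . *], [P → .]
No further items can be added.

I₀ = { [A → . P A d], [A → . d P P], [A → . id d )], [A' → . A], [P → . *], [P → .] }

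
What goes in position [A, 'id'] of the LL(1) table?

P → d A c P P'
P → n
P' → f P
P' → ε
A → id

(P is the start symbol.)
To find M[A, 'id'], we find productions for A where 'id' is in the predict set (PREDICT(N → α) = (FIRST(α) \ {ε}) ∪ (FOLLOW(N) if α ⇒* ε)).

A → id: PREDICT = { 'id' }
  'id' is in predict set, so this production goes in M[A, 'id']

M[A, 'id'] = A → id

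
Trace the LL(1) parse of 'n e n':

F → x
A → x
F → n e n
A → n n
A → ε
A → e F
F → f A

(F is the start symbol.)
Stack is shown with the top on the left.

Stack    Input    Action
------------------------
F $      n e n $  output F → n e n
n e n $  n e n $  match 'n'
e n $    e n $    match 'e'
n $      n $      match 'n'
$        $        accept

The string is accepted.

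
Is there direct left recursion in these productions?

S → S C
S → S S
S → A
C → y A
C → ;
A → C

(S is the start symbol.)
Yes, S is left-recursive

S → S C: LEFT RECURSIVE (starts with S)
S → S S: LEFT RECURSIVE (starts with S)
S → A: starts with A
C → y A: starts with y
C → ;: starts with ';'
A → C: starts with C

The grammar has direct left recursion on: S.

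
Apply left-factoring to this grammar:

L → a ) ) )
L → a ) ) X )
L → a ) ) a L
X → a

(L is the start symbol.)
Left-factoring transforms A → αβ₁ | αβ₂ into A → αA' and A' → β₁ | β₂
(α is the longest common prefix among the alternatives). Repeat until
no nonterminal has two alternatives with a common prefix.

Round 1: L has alternatives sharing prefix 'a ) )'. Introduce L': L → a ) ) L'
  Add: L' → )
  Add: L' → X )
  Add: L' → a L

No remaining common prefixes — done.

Resulting grammar:
L → a ) ) L'
L' → )
L' → X )
L' → a L
X → a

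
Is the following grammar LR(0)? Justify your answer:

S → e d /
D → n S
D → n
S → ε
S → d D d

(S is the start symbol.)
Augment with S' → S and build the canonical LR(0) collection (I0 = CLOSURE({[S' → . S]}), then GOTO on every symbol after a dot until no new states appear). It has 10 states:
  I0: { [S → . d D d], [S → . e d /], [S → .], [S' → . S] }  — shift, reduce
  I1: { [S' → S .] }  — accept
  I2: { [D → . n S], [D → . n], [S → d . D d] }  — shift
  I3: { [S → e . d /] }  — shift
  I4: { [S → e d . /] }  — shift
  I5: { [S → e d / .] }  — reduce
  I6: { [S → d D . d] }  — shift
  I7: { [D → n . S], [D → n .], [S → . d D d], [S → . e d /], [S → .] }  — shift, 2 reduces
  I8: { [D → n S .] }  — reduce
  I9: { [S → d D d .] }  — reduce

Conflict in state I0:
  Shift-reduce conflict between [S → .] and [S → . d D d]
So the grammar is NOT LR(0).

Answer: No. Shift-reduce conflict between [S → .] and [S → . d D d]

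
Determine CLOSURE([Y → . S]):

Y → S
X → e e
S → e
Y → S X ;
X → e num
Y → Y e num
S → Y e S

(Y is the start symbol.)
Start with: [Y → . S]
  [Y → . S] has the dot before S: add [S → . e], [S → . Y e S]
  [S → . Y e S] has the dot before Y: add [Y → . S X ;], [Y → . Y e num]
No further items can be added.

CLOSURE = { [S → . Y e S], [S → . e], [Y → . S X ;], [Y → . S], [Y → . Y e num] }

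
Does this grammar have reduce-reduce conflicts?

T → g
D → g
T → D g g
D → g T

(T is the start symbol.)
A reduce-reduce conflict occurs when an LR(0) state has two complete items [A → α .] and [B → β .] — both call for a reduction, and with no lookahead the parser cannot choose between them.

Augment with T' → T and build the canonical LR(0) collection (I0 = CLOSURE({[T' → . T]}), then GOTO on every symbol after a dot until no new states appear). It has 7 states:
  I0: { [D → . g T], [D → . g], [T → . D g g], [T → . g], [T' → . T] }  — shift
  I1: { [T → D . g g] }  — shift
  I2: { [T' → T .] }  — accept
  I3: { [D → . g T], [D → . g], [D → g . T], [D → g .], [T → . D g g], [T → . g], [T → g .] }  — shift, 2 reduces
  I4: { [D → g T .] }  — reduce
  I5: { [T → D g . g] }  — shift
  I6: { [T → D g g .] }  — reduce

I3 contains complete items [D → g .], [T → g .] — reduce-reduce conflict.

Answer: Yes — I3: [D → g .] vs [T → g .]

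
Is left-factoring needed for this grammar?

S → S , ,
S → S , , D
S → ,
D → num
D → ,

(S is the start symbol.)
Yes, S has productions with common prefix 'S , ,'

Left-factoring is needed when two productions for the same non-terminal
share a common prefix on the right-hand side.

Productions for S:
  S → S , ,
  S → S , , D
  S → ,
Productions for D:
  D → num
  D → ,

Found common prefix 'S , ,' in productions for S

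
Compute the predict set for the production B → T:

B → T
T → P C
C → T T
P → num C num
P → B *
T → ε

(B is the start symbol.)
PREDICT(B → T) = (FIRST(RHS) \ {ε}) ∪ (FOLLOW(B) if ε ∈ FIRST(RHS), i.e. RHS ⇒* ε)
FIRST(T) = { '*', 'num', ε }
FIRST(T) = { '*', 'num', ε }
ε ∈ FIRST(T) (the right-hand side is nullable), so add FOLLOW(B) = { $, '*' }
PREDICT(B → T) = { $, '*', 'num' }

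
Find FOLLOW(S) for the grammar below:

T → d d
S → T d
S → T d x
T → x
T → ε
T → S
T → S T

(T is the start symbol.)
{ $, 'd', 'x' }

In T → S: S is at the end, add FOLLOW(T)
In T → S T: S is followed by T, add FIRST(T) \ {ε} = { 'd', 'x' }
  T is nullable, so also add FOLLOW(T)

The FOLLOW sets referred to above (computed the same way, to a fixed point):
  FOLLOW(T) = { $, 'd' }

Taking the union: FOLLOW(S) = { $, 'd', 'x' }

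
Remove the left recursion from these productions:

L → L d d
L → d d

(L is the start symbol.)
L is directly left-recursive. The standard transformation for
  A → A α₁ | ... | A α_m | β₁ | ... | β_n
is
  A  → β₁ A' | ... | β_n A'
  A' → α₁ A' | ... | α_m A' | ε

L → d d becomes L → d d L'
L → L d d becomes L' → d d L'
Add L' → ε

Resulting grammar:
L → d d L'
L' → d d L'
L' → ε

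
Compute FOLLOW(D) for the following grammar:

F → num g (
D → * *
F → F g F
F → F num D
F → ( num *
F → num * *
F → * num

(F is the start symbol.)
{ $, 'g', 'num' }

In F → F num D: D is at the end, add FOLLOW(F)

The FOLLOW sets referred to above (computed the same way, to a fixed point):
  FOLLOW(F) = { $, 'g', 'num' }

Taking the union: FOLLOW(D) = { $, 'g', 'num' }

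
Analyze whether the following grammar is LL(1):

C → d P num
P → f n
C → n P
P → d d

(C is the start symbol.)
A grammar is LL(1) if for each non-terminal N with multiple productions, the predict sets of those productions are pairwise disjoint, where PREDICT(N → α) = (FIRST(α) \ {ε}) ∪ (FOLLOW(N) if α ⇒* ε).

For C:
  PREDICT(C → d P num) = { 'd' }
  PREDICT(C → n P) = { 'n' }
For P:
  PREDICT(P → f n) = { 'f' }
  PREDICT(P → d d) = { 'd' }

All predict sets are disjoint. The grammar IS LL(1).

Answer: Yes, the grammar is LL(1).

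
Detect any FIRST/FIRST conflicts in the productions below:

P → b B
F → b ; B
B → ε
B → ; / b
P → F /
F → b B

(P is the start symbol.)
A FIRST/FIRST conflict occurs when two productions N → α and N → β for the same non-terminal have FIRST(α) ∩ FIRST(β) ≠ ∅ (with ε ∈ FIRST of a nullable right-hand side, so two nullable alternatives also conflict).

FIRST sets of the non-terminals at (or reachable through a nullable prefix from) the front of some alternative:
  FIRST(F) = { 'b' }

Productions for P:
  P → b B: FIRST = { 'b' }
  P → F /: FIRST = { 'b' }
Productions for F:
  F → b ; B: FIRST = { 'b' }
  F → b B: FIRST = { 'b' }
Productions for B:
  B → ε: FIRST = { ε }
  B → ; / b: FIRST = { ';' }

Conflict for P: P → b B and P → F /
  Overlap: { 'b' }
Conflict for F: F → b ; B and F → b B
  Overlap: { 'b' }

Answer: Yes. P → b B / P → F '/' on { 'b' }; F → b ';' B / F → b B on { 'b' }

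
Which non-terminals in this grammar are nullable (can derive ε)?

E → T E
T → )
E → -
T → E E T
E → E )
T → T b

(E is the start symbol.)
There are no ε-productions, so no non-terminal can derive ε.
No non-terminals are nullable.

Answer: None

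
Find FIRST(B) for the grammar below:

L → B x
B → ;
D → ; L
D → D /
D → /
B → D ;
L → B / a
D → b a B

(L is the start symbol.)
{ '/', ';', 'b' }

To compute FIRST(B), examine every production with B on the left-hand side, reading each right-hand side left to right until a non-nullable symbol is reached.

FIRST sets of the other non-terminals involved (by the same procedure, iterated to a fixed point):
  FIRST(D) = { '/', ';', 'b' }

From B → ;:
  - ';' is a terminal: add ';' and stop
From B → D ;:
  - D is a non-terminal: add FIRST(D) \ {ε} = { '/', ';', 'b' }
    D is not nullable, so stop

Collecting: FIRST(B) = { '/', ';', 'b' }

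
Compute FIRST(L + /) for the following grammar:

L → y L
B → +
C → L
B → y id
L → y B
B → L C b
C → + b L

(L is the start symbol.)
FIRST sets of the non-terminals involved (from the grammar, by fixed-point iteration):
  FIRST(L) = { 'y' }

To compute FIRST(L + /), process the symbols left to right:
Symbol L is a non-terminal. Add FIRST(L) \ {ε} = { 'y' }
L is not nullable (ε ∉ FIRST(L)), so stop here.
FIRST(L + /) = { 'y' }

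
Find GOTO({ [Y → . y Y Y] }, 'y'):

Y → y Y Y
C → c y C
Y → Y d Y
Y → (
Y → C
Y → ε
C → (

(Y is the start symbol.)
GOTO(I, 'y') = CLOSURE({ [A → αX.β] : [A → α.Xβ] ∈ I, X = 'y' })

Items with dot before 'y', with the dot advanced:
  [Y → . y Y Y] → [Y → y . Y Y]
Closure of the advanced items:
  [Y → y . Y Y] has the dot before Y: add [Y → . y Y Y], [Y → . Y d Y], [Y → . (], [Y → . C], [Y → .]
  [Y → . C] has the dot before C: add [C → . c y C], [C → . (]

GOTO = { [C → . (], [C → . c y C], [Y → . (], [Y → . C], [Y → . Y d Y], [Y → . y Y Y], [Y → .], [Y → y . Y Y] }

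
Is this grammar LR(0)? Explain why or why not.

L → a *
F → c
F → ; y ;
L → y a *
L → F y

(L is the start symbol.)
A grammar is LR(0) if no state in the canonical LR(0) collection has:
  - both a shift item (dot before a terminal) and a complete item (shift-reduce conflict), or
  - two or more complete items (reduce-reduce conflict; the accept item [L' → L .] counts as a complete item here).

Augment with L' → L and build the canonical LR(0) collection (I0 = CLOSURE({[L' → . L]}), then GOTO on every symbol after a dot until no new states appear). It has 13 states:
  I0: { [F → . ; y ;], [F → . c], [L → . F y], [L → . a *], [L → . y a *], [L' → . L] }  — shift
  I1: { [F → ; . y ;] }  — shift
  I2: { [L → F . y] }  — shift
  I3: { [L' → L .] }  — accept
  I4: { [L → a . *] }  — shift
  I5: { [F → c .] }  — reduce
  I6: { [L → y . a *] }  — shift
  I7: { [L → y a . *] }  — shift
  I8: { [L → y a * .] }  — reduce
  I9: { [L → a * .] }  — reduce
  I10: { [L → F y .] }  — reduce
  I11: { [F → ; y . ;] }  — shift
  I12: { [F → ; y ; .] }  — reduce

Every state is either a pure shift/goto state or contains exactly one complete item and nothing to shift — no conflicts. The grammar is LR(0).

Answer: Yes, the grammar is LR(0)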